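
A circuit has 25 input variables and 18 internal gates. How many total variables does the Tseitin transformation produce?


The Tseitin transformation introduces one auxiliary variable per gate.
Total variables = inputs + gates = 25 + 18 = 43.

43


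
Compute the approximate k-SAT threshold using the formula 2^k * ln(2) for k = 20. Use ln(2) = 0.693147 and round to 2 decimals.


Using the asymptotic formula: threshold ~ 2^k * ln(2).
2^20 = 1048576.
1048576 * 0.693147 = 726817.31.

726817.31


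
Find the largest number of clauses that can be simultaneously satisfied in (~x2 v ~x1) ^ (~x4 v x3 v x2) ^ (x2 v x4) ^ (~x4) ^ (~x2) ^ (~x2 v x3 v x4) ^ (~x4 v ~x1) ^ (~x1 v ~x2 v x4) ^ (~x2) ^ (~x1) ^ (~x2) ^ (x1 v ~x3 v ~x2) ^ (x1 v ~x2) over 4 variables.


Enumerate all 16 truth assignments.
For each, count how many of the 13 clauses are satisfied.
The formula is not fully satisfiable, so the maximum is below 13.
Maximum simultaneously satisfiable clauses = 12.

12


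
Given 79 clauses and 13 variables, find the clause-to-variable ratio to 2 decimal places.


Clause-to-variable ratio = clauses / variables.
79 / 13 = 6.08.

6.08


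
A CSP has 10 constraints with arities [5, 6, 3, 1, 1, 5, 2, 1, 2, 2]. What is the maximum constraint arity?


The arities are: 5, 6, 3, 1, 1, 5, 2, 1, 2, 2.
Scan for the maximum value.
Maximum arity = 6.

6


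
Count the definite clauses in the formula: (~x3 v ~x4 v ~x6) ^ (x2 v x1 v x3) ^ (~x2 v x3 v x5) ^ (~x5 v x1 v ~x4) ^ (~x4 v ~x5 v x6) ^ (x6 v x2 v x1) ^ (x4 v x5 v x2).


A definite clause has exactly one positive literal.
Clause 1: 0 positive -> not definite
Clause 2: 3 positive -> not definite
Clause 3: 2 positive -> not definite
Clause 4: 1 positive -> definite
Clause 5: 1 positive -> definite
Clause 6: 3 positive -> not definite
Clause 7: 3 positive -> not definite
Definite clause count = 2.

2


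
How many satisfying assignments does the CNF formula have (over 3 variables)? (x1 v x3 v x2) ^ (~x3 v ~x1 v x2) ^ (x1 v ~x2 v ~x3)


Enumerate all 8 truth assignments over 3 variables.
Test each against every clause.
Satisfying assignments found: 5.

5


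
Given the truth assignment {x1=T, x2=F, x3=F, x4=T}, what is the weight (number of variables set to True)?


The weight is the number of variables assigned True.
True variables: x1, x4.
Weight = 2.

2


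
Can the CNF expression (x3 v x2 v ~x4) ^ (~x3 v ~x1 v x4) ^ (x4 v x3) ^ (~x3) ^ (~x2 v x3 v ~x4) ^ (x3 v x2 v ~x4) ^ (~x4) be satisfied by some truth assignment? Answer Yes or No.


Check all 16 possible truth assignments.
Number of satisfying assignments found: 0.
The formula is unsatisfiable.

No


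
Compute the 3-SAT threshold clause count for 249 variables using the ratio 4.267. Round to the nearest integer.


The 3-SAT phase transition occurs at approximately 4.267 clauses per variable.
m = 4.267 * 249 = 1062.483.
Rounded to nearest integer: 1062.

1062


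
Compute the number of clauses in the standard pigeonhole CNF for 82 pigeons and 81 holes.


The PHP encoding has two parts:
1) At-least-one-hole clauses: 82 (one per pigeon, each with 81 literals).
2) At-most-one-pigeon-per-hole clauses: 81 holes * C(82,2) = 81 * 3321 = 269001.
Total clauses = 82 + 269001 = 269083.

269083


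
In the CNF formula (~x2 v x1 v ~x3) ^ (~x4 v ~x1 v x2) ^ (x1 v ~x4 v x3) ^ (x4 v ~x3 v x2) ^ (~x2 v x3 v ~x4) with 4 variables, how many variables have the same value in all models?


Find all satisfying assignments: 7 model(s).
Check which variables have the same value in every model.
No variable is fixed across all models.
Backbone size = 0.

0


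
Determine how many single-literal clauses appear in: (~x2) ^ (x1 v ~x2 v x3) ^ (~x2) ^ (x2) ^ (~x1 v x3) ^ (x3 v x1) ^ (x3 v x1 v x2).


A unit clause contains exactly one literal.
Unit clauses found: (~x2), (~x2), (x2).
Count = 3.

3


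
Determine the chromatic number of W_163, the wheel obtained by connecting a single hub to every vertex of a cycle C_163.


W_163 consists of the cycle C_163 together with a hub vertex adjacent to every cycle vertex.
The cycle C_163 needs 3 colors (odd cycle -> 3).
The hub is adjacent to every cycle vertex, so it must receive a new color distinct from all of them.
Chromatic number = 3 + 1 = 4.

4


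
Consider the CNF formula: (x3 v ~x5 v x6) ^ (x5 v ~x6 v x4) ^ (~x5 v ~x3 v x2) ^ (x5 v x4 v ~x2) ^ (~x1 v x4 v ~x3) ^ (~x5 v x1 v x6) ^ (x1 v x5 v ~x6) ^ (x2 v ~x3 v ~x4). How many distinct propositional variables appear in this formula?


Identify each distinct variable in the formula.
Variables found: x1, x2, x3, x4, x5, x6.
Total distinct variables = 6.

6


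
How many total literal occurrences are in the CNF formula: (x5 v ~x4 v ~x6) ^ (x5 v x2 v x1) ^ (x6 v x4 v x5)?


Clause lengths: 3, 3, 3.
Sum = 3 + 3 + 3 = 9.

9


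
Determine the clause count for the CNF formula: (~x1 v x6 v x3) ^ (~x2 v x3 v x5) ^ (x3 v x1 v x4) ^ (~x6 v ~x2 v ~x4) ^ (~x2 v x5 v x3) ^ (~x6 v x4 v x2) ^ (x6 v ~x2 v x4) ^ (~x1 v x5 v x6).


Each group enclosed in parentheses joined by ^ is one clause.
Counting the conjuncts: 8 clauses.

8


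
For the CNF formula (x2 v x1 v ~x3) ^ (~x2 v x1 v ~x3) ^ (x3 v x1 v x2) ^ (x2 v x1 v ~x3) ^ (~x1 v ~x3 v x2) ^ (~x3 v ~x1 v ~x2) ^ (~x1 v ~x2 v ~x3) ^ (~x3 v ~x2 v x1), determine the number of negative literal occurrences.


Scan each clause for negated literals.
Clause 1: 1 negative; Clause 2: 2 negative; Clause 3: 0 negative; Clause 4: 1 negative; Clause 5: 2 negative; Clause 6: 3 negative; Clause 7: 3 negative; Clause 8: 2 negative.
Total negative literal occurrences = 14.

14


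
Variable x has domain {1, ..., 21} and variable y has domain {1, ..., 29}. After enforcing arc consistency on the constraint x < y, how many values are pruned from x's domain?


For the constraint x < y, x needs a supporting value in y's domain.
x can be at most 28 (one less than y's maximum).
Valid x values from domain: 21 out of 21.
Pruned = 21 - 21 = 0.

0


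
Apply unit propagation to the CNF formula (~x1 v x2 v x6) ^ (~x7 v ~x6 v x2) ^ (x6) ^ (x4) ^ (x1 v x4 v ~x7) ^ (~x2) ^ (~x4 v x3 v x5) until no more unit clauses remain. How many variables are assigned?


Unit propagation repeatedly assigns the literal in any unit clause, then simplifies.
Assignments in order: x6 = T, x4 = T, x2 = F, x7 = F.
No further unit clauses remain.
Total variables assigned = 4.

4


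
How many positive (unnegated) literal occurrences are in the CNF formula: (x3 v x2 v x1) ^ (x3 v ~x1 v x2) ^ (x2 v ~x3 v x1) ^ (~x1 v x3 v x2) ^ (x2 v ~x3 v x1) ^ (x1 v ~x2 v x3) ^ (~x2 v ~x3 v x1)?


Scan each clause for unnegated literals.
Clause 1: 3 positive; Clause 2: 2 positive; Clause 3: 2 positive; Clause 4: 2 positive; Clause 5: 2 positive; Clause 6: 2 positive; Clause 7: 1 positive.
Total positive literal occurrences = 14.

14


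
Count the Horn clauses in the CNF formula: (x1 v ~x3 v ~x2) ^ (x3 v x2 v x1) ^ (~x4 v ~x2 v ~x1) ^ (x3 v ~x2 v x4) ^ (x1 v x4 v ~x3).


A Horn clause has at most one positive literal.
Clause 1: 1 positive lit(s) -> Horn
Clause 2: 3 positive lit(s) -> not Horn
Clause 3: 0 positive lit(s) -> Horn
Clause 4: 2 positive lit(s) -> not Horn
Clause 5: 2 positive lit(s) -> not Horn
Total Horn clauses = 2.

2


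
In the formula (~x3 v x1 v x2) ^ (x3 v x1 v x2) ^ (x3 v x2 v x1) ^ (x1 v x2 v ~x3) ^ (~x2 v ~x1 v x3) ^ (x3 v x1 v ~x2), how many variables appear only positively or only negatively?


A pure literal appears in only one polarity across all clauses.
No pure literals found.
Count = 0.

0


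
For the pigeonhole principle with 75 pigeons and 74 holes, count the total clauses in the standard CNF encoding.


The PHP encoding has two parts:
1) At-least-one-hole clauses: 75 (one per pigeon, each with 74 literals).
2) At-most-one-pigeon-per-hole clauses: 74 holes * C(75,2) = 74 * 2775 = 205350.
Total clauses = 75 + 205350 = 205425.

205425


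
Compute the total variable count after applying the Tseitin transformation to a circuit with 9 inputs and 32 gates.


The Tseitin transformation introduces one auxiliary variable per gate.
Total variables = inputs + gates = 9 + 32 = 41.

41


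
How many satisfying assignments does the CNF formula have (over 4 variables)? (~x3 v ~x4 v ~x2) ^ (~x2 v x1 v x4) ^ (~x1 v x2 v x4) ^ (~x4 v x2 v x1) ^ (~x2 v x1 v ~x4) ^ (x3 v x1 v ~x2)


Enumerate all 16 truth assignments over 4 variables.
Test each against every clause.
Satisfying assignments found: 7.

7


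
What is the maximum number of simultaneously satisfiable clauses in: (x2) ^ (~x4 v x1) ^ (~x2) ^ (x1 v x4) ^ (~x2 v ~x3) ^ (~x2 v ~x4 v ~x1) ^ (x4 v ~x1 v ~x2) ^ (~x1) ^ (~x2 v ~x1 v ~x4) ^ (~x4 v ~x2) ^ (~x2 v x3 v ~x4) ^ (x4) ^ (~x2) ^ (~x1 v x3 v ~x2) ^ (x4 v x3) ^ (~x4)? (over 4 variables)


Enumerate all 16 truth assignments.
For each, count how many of the 16 clauses are satisfied.
The formula is not fully satisfiable, so the maximum is below 16.
Maximum simultaneously satisfiable clauses = 13.

13


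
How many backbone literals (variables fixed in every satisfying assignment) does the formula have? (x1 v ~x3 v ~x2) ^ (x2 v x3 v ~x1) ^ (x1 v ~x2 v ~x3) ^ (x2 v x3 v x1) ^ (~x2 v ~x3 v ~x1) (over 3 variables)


Find all satisfying assignments: 4 model(s).
Check which variables have the same value in every model.
No variable is fixed across all models.
Backbone size = 0.

0


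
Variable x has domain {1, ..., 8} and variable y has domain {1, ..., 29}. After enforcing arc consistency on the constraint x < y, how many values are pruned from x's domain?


For the constraint x < y, x needs a supporting value in y's domain.
x can be at most 28 (one less than y's maximum).
Valid x values from domain: 8 out of 8.
Pruned = 8 - 8 = 0.

0


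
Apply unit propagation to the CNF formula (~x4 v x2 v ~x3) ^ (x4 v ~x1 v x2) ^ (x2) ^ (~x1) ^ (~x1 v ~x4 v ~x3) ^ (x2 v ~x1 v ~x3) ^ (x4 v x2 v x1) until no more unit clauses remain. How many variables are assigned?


Unit propagation repeatedly assigns the literal in any unit clause, then simplifies.
Assignments in order: x2 = T, x1 = F.
No further unit clauses remain.
Total variables assigned = 2.

2


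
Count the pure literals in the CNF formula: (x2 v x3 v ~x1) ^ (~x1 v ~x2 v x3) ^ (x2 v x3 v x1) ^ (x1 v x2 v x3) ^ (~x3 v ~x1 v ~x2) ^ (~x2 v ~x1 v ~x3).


A pure literal appears in only one polarity across all clauses.
No pure literals found.
Count = 0.

0


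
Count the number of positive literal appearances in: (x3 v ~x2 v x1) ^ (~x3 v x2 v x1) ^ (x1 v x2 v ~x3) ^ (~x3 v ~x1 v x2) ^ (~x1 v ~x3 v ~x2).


Scan each clause for unnegated literals.
Clause 1: 2 positive; Clause 2: 2 positive; Clause 3: 2 positive; Clause 4: 1 positive; Clause 5: 0 positive.
Total positive literal occurrences = 7.

7


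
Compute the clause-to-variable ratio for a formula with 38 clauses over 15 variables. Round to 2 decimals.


Clause-to-variable ratio = clauses / variables.
38 / 15 = 2.53.

2.53


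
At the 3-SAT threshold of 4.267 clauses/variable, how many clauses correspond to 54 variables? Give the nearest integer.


The 3-SAT phase transition occurs at approximately 4.267 clauses per variable.
m = 4.267 * 54 = 230.418.
Rounded to nearest integer: 230.

230


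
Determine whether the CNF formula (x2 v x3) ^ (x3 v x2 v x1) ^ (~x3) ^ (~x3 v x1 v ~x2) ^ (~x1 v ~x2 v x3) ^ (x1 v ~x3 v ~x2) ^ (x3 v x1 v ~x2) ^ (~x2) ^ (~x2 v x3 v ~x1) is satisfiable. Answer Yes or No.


Check all 8 possible truth assignments.
Number of satisfying assignments found: 0.
The formula is unsatisfiable.

No


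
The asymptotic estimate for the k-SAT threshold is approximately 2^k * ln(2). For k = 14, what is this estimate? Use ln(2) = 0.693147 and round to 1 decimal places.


Using the asymptotic formula: threshold ~ 2^k * ln(2).
2^14 = 16384.
16384 * 0.693147 = 11356.5.

11356.5


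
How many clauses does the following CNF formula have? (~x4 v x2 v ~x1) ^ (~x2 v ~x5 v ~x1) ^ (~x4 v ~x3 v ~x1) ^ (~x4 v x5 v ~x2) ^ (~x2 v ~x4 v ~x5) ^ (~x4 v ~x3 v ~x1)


Each group enclosed in parentheses joined by ^ is one clause.
Counting the conjuncts: 6 clauses.

6


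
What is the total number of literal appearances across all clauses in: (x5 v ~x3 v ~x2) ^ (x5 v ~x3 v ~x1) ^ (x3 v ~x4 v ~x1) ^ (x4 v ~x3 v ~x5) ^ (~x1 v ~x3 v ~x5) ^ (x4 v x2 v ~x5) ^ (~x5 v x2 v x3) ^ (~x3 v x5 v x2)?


Clause lengths: 3, 3, 3, 3, 3, 3, 3, 3.
Sum = 3 + 3 + 3 + 3 + 3 + 3 + 3 + 3 = 24.

24


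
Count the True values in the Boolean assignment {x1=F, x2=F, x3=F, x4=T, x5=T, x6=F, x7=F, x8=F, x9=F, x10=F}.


The weight is the number of variables assigned True.
True variables: x4, x5.
Weight = 2.

2


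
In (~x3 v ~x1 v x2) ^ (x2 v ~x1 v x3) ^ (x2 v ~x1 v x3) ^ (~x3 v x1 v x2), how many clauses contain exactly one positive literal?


A definite clause has exactly one positive literal.
Clause 1: 1 positive -> definite
Clause 2: 2 positive -> not definite
Clause 3: 2 positive -> not definite
Clause 4: 2 positive -> not definite
Definite clause count = 1.

1


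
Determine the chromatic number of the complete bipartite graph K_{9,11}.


K_{9,11} is bipartite by definition: the two parts are independent sets, with every edge crossing between them.
Color all vertices in one part with color 1 and all vertices in the other part with color 2.
Since the graph has at least one edge, one color does not suffice.
Chromatic number = 2.

2


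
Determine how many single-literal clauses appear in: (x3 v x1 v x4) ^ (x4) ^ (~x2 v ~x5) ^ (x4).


A unit clause contains exactly one literal.
Unit clauses found: (x4), (x4).
Count = 2.

2


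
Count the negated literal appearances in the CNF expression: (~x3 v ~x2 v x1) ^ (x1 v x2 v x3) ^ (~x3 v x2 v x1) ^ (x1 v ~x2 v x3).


Scan each clause for negated literals.
Clause 1: 2 negative; Clause 2: 0 negative; Clause 3: 1 negative; Clause 4: 1 negative.
Total negative literal occurrences = 4.

4


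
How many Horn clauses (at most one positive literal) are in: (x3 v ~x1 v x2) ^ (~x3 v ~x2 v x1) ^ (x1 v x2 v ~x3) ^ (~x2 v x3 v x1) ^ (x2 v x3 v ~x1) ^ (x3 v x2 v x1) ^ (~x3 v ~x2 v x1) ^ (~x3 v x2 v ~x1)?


A Horn clause has at most one positive literal.
Clause 1: 2 positive lit(s) -> not Horn
Clause 2: 1 positive lit(s) -> Horn
Clause 3: 2 positive lit(s) -> not Horn
Clause 4: 2 positive lit(s) -> not Horn
Clause 5: 2 positive lit(s) -> not Horn
Clause 6: 3 positive lit(s) -> not Horn
Clause 7: 1 positive lit(s) -> Horn
Clause 8: 1 positive lit(s) -> Horn
Total Horn clauses = 3.

3


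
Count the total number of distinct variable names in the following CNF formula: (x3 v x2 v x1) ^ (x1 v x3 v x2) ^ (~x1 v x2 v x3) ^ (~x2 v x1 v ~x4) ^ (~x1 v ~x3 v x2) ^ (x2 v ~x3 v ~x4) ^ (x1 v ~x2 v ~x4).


Identify each distinct variable in the formula.
Variables found: x1, x2, x3, x4.
Total distinct variables = 4.

4


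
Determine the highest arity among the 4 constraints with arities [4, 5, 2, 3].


The arities are: 4, 5, 2, 3.
Scan for the maximum value.
Maximum arity = 5.

5


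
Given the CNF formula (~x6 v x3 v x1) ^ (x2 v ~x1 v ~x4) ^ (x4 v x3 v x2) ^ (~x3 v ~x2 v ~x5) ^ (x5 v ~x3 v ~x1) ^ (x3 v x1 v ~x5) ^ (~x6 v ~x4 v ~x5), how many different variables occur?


Identify each distinct variable in the formula.
Variables found: x1, x2, x3, x4, x5, x6.
Total distinct variables = 6.

6


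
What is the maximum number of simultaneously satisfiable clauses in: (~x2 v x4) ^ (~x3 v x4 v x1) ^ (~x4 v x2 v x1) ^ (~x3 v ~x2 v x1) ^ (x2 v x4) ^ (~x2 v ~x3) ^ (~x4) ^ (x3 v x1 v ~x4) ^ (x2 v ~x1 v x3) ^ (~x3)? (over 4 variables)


Enumerate all 16 truth assignments.
For each, count how many of the 10 clauses are satisfied.
The formula is not fully satisfiable, so the maximum is below 10.
Maximum simultaneously satisfiable clauses = 9.

9


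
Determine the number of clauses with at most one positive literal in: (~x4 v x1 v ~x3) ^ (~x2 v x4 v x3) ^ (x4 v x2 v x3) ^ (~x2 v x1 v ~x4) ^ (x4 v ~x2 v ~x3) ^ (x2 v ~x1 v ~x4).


A Horn clause has at most one positive literal.
Clause 1: 1 positive lit(s) -> Horn
Clause 2: 2 positive lit(s) -> not Horn
Clause 3: 3 positive lit(s) -> not Horn
Clause 4: 1 positive lit(s) -> Horn
Clause 5: 1 positive lit(s) -> Horn
Clause 6: 1 positive lit(s) -> Horn
Total Horn clauses = 4.

4


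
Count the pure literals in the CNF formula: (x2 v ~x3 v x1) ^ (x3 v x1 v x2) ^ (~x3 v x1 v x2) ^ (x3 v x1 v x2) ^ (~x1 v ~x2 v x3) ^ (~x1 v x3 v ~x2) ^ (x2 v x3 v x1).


A pure literal appears in only one polarity across all clauses.
No pure literals found.
Count = 0.

0


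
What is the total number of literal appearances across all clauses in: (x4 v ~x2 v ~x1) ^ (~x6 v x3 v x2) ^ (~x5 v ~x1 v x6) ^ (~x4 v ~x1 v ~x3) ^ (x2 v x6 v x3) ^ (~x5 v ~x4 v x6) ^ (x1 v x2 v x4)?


Clause lengths: 3, 3, 3, 3, 3, 3, 3.
Sum = 3 + 3 + 3 + 3 + 3 + 3 + 3 = 21.

21


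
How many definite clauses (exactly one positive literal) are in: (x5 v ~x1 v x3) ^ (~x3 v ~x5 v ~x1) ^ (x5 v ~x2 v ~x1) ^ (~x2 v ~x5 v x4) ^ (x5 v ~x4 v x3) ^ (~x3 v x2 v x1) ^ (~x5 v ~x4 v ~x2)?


A definite clause has exactly one positive literal.
Clause 1: 2 positive -> not definite
Clause 2: 0 positive -> not definite
Clause 3: 1 positive -> definite
Clause 4: 1 positive -> definite
Clause 5: 2 positive -> not definite
Clause 6: 2 positive -> not definite
Clause 7: 0 positive -> not definite
Definite clause count = 2.

2


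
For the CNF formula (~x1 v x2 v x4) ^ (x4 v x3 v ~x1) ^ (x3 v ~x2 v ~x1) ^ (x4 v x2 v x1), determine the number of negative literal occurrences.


Scan each clause for negated literals.
Clause 1: 1 negative; Clause 2: 1 negative; Clause 3: 2 negative; Clause 4: 0 negative.
Total negative literal occurrences = 4.

4


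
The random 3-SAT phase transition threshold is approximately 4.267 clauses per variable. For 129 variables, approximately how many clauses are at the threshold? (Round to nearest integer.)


The 3-SAT phase transition occurs at approximately 4.267 clauses per variable.
m = 4.267 * 129 = 550.443.
Rounded to nearest integer: 550.

550


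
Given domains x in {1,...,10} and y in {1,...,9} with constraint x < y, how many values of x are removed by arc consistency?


For the constraint x < y, x needs a supporting value in y's domain.
x can be at most 8 (one less than y's maximum).
Valid x values from domain: 8 out of 10.
Pruned = 10 - 8 = 2.

2


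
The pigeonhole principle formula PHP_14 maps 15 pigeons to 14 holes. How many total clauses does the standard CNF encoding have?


The PHP encoding has two parts:
1) At-least-one-hole clauses: 15 (one per pigeon, each with 14 literals).
2) At-most-one-pigeon-per-hole clauses: 14 holes * C(15,2) = 14 * 105 = 1470.
Total clauses = 15 + 1470 = 1485.

1485


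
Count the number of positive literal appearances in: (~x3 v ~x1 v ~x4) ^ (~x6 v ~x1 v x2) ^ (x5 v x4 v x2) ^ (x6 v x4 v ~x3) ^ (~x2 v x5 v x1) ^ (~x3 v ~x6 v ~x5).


Scan each clause for unnegated literals.
Clause 1: 0 positive; Clause 2: 1 positive; Clause 3: 3 positive; Clause 4: 2 positive; Clause 5: 2 positive; Clause 6: 0 positive.
Total positive literal occurrences = 8.

8


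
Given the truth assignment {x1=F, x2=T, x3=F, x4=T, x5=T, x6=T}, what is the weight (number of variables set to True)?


The weight is the number of variables assigned True.
True variables: x2, x4, x5, x6.
Weight = 4.

4


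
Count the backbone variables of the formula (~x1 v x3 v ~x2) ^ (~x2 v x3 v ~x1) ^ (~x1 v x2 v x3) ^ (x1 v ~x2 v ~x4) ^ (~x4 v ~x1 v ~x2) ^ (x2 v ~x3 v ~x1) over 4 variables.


Find all satisfying assignments: 7 model(s).
Check which variables have the same value in every model.
No variable is fixed across all models.
Backbone size = 0.

0


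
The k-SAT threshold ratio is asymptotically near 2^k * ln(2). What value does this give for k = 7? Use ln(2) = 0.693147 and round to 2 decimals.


Using the asymptotic formula: threshold ~ 2^k * ln(2).
2^7 = 128.
128 * 0.693147 = 88.72.

88.72


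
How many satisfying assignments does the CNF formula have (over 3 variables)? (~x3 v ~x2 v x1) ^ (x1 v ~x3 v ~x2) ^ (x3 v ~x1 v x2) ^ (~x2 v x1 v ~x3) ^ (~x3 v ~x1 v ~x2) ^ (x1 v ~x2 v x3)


Enumerate all 8 truth assignments over 3 variables.
Test each against every clause.
Satisfying assignments found: 4.

4


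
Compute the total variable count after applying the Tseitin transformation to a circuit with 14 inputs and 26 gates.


The Tseitin transformation introduces one auxiliary variable per gate.
Total variables = inputs + gates = 14 + 26 = 40.

40


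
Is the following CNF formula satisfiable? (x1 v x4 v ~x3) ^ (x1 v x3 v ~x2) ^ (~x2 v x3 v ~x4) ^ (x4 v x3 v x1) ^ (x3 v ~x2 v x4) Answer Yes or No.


Check all 16 possible truth assignments.
Number of satisfying assignments found: 9.
The formula is satisfiable.

Yes


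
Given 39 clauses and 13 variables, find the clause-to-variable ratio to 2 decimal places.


Clause-to-variable ratio = clauses / variables.
39 / 13 = 3.0.

3.0


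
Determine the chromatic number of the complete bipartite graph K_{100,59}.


K_{100,59} is bipartite by definition: the two parts are independent sets, with every edge crossing between them.
Color all vertices in one part with color 1 and all vertices in the other part with color 2.
Since the graph has at least one edge, one color does not suffice.
Chromatic number = 2.

2


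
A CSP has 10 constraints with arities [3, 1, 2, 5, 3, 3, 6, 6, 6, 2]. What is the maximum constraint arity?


The arities are: 3, 1, 2, 5, 3, 3, 6, 6, 6, 2.
Scan for the maximum value.
Maximum arity = 6.

6


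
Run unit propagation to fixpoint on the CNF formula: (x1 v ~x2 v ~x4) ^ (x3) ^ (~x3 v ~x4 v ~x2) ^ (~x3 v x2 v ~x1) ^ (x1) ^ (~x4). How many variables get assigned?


Unit propagation repeatedly assigns the literal in any unit clause, then simplifies.
Assignments in order: x3 = T, x1 = T, x2 = T, x4 = F.
No further unit clauses remain.
Total variables assigned = 4.

4


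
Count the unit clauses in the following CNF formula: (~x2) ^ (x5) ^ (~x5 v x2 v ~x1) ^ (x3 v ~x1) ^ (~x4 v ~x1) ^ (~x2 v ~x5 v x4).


A unit clause contains exactly one literal.
Unit clauses found: (~x2), (x5).
Count = 2.

2


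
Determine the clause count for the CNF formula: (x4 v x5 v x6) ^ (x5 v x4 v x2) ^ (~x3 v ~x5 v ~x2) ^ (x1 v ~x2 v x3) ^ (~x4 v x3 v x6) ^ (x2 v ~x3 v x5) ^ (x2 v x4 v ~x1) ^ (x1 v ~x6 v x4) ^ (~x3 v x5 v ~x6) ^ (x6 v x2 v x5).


Each group enclosed in parentheses joined by ^ is one clause.
Counting the conjuncts: 10 clauses.

10


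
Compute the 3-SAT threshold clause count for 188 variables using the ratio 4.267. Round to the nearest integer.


The 3-SAT phase transition occurs at approximately 4.267 clauses per variable.
m = 4.267 * 188 = 802.196.
Rounded to nearest integer: 802.

802


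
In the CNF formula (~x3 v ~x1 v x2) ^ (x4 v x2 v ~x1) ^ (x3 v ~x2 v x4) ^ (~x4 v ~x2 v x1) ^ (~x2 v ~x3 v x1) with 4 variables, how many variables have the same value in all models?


Find all satisfying assignments: 8 model(s).
Check which variables have the same value in every model.
No variable is fixed across all models.
Backbone size = 0.

0


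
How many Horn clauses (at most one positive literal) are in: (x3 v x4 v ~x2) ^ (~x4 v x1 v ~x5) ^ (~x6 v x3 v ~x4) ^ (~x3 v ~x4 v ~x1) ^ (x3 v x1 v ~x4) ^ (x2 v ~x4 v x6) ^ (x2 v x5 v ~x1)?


A Horn clause has at most one positive literal.
Clause 1: 2 positive lit(s) -> not Horn
Clause 2: 1 positive lit(s) -> Horn
Clause 3: 1 positive lit(s) -> Horn
Clause 4: 0 positive lit(s) -> Horn
Clause 5: 2 positive lit(s) -> not Horn
Clause 6: 2 positive lit(s) -> not Horn
Clause 7: 2 positive lit(s) -> not Horn
Total Horn clauses = 3.

3


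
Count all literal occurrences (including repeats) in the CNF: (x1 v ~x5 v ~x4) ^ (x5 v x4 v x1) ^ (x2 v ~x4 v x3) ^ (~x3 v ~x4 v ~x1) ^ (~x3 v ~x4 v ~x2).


Clause lengths: 3, 3, 3, 3, 3.
Sum = 3 + 3 + 3 + 3 + 3 = 15.

15


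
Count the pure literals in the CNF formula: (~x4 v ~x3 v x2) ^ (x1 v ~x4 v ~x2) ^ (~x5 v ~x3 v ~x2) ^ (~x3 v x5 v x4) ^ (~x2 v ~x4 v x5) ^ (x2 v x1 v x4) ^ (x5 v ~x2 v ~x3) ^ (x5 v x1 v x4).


A pure literal appears in only one polarity across all clauses.
Pure literals: x1 (positive only), x3 (negative only).
Count = 2.

2


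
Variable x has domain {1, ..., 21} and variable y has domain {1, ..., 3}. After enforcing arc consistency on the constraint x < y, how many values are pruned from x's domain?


For the constraint x < y, x needs a supporting value in y's domain.
x can be at most 2 (one less than y's maximum).
Valid x values from domain: 2 out of 21.
Pruned = 21 - 2 = 19.

19


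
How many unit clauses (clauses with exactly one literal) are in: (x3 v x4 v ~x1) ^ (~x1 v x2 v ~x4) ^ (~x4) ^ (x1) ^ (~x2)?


A unit clause contains exactly one literal.
Unit clauses found: (~x4), (x1), (~x2).
Count = 3.

3


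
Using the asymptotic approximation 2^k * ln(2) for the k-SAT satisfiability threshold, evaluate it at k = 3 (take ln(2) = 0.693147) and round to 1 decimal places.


Using the asymptotic formula: threshold ~ 2^k * ln(2).
2^3 = 8.
8 * 0.693147 = 5.5.

5.5


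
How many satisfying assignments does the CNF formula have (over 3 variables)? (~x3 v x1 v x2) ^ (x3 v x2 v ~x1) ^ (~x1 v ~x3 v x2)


Enumerate all 8 truth assignments over 3 variables.
Test each against every clause.
Satisfying assignments found: 5.

5


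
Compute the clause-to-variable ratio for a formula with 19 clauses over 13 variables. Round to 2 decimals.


Clause-to-variable ratio = clauses / variables.
19 / 13 = 1.46.

1.46


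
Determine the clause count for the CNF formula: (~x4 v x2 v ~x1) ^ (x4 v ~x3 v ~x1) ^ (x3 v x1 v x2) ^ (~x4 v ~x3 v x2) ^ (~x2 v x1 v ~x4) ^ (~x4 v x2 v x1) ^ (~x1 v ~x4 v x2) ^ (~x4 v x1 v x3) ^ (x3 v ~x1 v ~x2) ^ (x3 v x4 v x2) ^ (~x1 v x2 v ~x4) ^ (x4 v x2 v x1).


Each group enclosed in parentheses joined by ^ is one clause.
Counting the conjuncts: 12 clauses.

12


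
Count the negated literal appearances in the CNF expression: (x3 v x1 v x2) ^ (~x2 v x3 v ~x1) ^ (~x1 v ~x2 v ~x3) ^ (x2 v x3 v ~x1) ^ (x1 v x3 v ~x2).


Scan each clause for negated literals.
Clause 1: 0 negative; Clause 2: 2 negative; Clause 3: 3 negative; Clause 4: 1 negative; Clause 5: 1 negative.
Total negative literal occurrences = 7.

7


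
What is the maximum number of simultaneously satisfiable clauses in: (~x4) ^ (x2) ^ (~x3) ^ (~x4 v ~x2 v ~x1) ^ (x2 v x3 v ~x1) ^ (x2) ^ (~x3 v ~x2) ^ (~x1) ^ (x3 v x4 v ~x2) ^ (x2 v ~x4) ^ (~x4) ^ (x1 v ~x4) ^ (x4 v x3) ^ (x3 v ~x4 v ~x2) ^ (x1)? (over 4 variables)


Enumerate all 16 truth assignments.
For each, count how many of the 15 clauses are satisfied.
The formula is not fully satisfiable, so the maximum is below 15.
Maximum simultaneously satisfiable clauses = 12.

12


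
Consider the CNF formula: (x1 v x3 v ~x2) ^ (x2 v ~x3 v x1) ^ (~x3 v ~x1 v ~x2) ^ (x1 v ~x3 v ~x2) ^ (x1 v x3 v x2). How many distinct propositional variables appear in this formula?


Identify each distinct variable in the formula.
Variables found: x1, x2, x3.
Total distinct variables = 3.

3


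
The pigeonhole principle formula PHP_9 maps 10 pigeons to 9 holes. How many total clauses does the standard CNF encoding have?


The PHP encoding has two parts:
1) At-least-one-hole clauses: 10 (one per pigeon, each with 9 literals).
2) At-most-one-pigeon-per-hole clauses: 9 holes * C(10,2) = 9 * 45 = 405.
Total clauses = 10 + 405 = 415.

415


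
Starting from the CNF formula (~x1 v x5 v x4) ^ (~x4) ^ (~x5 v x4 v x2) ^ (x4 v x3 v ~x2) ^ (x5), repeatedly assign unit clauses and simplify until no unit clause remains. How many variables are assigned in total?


Unit propagation repeatedly assigns the literal in any unit clause, then simplifies.
Assignments in order: x4 = F, x5 = T, x2 = T, x3 = T.
No further unit clauses remain.
Total variables assigned = 4.

4


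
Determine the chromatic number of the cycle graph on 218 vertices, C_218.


A cycle on an even number of vertices is bipartite: alternate two colors around the cycle.
Since 218 is even, two colors suffice, and at least two are needed because the graph has edges.
Chromatic number = 2.

2


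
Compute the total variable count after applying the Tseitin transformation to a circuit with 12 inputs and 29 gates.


The Tseitin transformation introduces one auxiliary variable per gate.
Total variables = inputs + gates = 12 + 29 = 41.

41


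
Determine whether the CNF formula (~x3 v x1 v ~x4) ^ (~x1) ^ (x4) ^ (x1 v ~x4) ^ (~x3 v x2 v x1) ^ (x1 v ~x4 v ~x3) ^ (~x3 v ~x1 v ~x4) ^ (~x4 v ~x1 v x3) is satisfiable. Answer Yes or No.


Check all 16 possible truth assignments.
Number of satisfying assignments found: 0.
The formula is unsatisfiable.

No


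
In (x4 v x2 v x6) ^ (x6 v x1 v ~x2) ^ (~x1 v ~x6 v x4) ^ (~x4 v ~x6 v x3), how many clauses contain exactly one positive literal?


A definite clause has exactly one positive literal.
Clause 1: 3 positive -> not definite
Clause 2: 2 positive -> not definite
Clause 3: 1 positive -> definite
Clause 4: 1 positive -> definite
Definite clause count = 2.

2


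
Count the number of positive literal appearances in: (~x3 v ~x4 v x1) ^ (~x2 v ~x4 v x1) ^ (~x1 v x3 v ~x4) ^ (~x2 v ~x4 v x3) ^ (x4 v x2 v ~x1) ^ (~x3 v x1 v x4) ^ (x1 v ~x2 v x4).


Scan each clause for unnegated literals.
Clause 1: 1 positive; Clause 2: 1 positive; Clause 3: 1 positive; Clause 4: 1 positive; Clause 5: 2 positive; Clause 6: 2 positive; Clause 7: 2 positive.
Total positive literal occurrences = 10.

10


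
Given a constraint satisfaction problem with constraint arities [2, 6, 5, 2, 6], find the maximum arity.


The arities are: 2, 6, 5, 2, 6.
Scan for the maximum value.
Maximum arity = 6.

6


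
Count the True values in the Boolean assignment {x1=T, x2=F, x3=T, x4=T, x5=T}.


The weight is the number of variables assigned True.
True variables: x1, x3, x4, x5.
Weight = 4.

4


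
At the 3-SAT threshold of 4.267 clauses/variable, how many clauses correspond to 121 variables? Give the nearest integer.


The 3-SAT phase transition occurs at approximately 4.267 clauses per variable.
m = 4.267 * 121 = 516.307.
Rounded to nearest integer: 516.

516


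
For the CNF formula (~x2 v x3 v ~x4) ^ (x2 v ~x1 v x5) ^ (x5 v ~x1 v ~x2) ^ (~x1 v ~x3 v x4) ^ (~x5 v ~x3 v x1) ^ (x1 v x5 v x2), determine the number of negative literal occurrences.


Scan each clause for negated literals.
Clause 1: 2 negative; Clause 2: 1 negative; Clause 3: 2 negative; Clause 4: 2 negative; Clause 5: 2 negative; Clause 6: 0 negative.
Total negative literal occurrences = 9.

9


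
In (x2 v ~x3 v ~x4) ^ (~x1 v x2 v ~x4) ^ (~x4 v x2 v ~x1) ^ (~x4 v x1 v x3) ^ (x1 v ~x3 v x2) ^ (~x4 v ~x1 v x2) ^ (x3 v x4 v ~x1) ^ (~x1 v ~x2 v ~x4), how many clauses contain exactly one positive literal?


A definite clause has exactly one positive literal.
Clause 1: 1 positive -> definite
Clause 2: 1 positive -> definite
Clause 3: 1 positive -> definite
Clause 4: 2 positive -> not definite
Clause 5: 2 positive -> not definite
Clause 6: 1 positive -> definite
Clause 7: 2 positive -> not definite
Clause 8: 0 positive -> not definite
Definite clause count = 4.

4


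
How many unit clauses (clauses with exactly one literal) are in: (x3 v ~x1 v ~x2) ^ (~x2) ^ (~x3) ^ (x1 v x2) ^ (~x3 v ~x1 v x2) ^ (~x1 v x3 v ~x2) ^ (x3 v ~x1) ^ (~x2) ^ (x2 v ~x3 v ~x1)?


A unit clause contains exactly one literal.
Unit clauses found: (~x2), (~x3), (~x2).
Count = 3.

3


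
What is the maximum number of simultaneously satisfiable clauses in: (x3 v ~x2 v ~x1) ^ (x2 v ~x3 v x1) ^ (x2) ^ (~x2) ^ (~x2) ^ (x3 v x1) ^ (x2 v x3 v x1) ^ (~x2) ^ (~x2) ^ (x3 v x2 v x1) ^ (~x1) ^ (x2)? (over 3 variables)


Enumerate all 8 truth assignments.
For each, count how many of the 12 clauses are satisfied.
The formula is not fully satisfiable, so the maximum is below 12.
Maximum simultaneously satisfiable clauses = 9.

9


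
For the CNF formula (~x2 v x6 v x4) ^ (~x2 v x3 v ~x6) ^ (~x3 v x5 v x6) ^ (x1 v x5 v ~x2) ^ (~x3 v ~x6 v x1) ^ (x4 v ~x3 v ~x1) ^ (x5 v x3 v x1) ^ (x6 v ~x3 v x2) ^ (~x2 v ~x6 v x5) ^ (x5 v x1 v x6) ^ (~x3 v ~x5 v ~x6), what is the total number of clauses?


Each group enclosed in parentheses joined by ^ is one clause.
Counting the conjuncts: 11 clauses.

11


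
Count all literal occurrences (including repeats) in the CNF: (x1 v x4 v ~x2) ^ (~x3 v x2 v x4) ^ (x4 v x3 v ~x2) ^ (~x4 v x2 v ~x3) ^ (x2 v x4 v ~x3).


Clause lengths: 3, 3, 3, 3, 3.
Sum = 3 + 3 + 3 + 3 + 3 = 15.

15


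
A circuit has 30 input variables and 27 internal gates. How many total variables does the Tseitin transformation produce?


The Tseitin transformation introduces one auxiliary variable per gate.
Total variables = inputs + gates = 30 + 27 = 57.

57


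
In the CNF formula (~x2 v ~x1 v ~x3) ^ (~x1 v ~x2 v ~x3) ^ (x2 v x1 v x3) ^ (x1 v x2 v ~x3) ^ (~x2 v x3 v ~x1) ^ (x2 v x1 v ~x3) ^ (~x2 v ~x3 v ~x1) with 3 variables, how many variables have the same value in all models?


Find all satisfying assignments: 4 model(s).
Check which variables have the same value in every model.
No variable is fixed across all models.
Backbone size = 0.

0


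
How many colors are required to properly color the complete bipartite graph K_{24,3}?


K_{24,3} is bipartite by definition: the two parts are independent sets, with every edge crossing between them.
Color all vertices in one part with color 1 and all vertices in the other part with color 2.
Since the graph has at least one edge, one color does not suffice.
Chromatic number = 2.

2


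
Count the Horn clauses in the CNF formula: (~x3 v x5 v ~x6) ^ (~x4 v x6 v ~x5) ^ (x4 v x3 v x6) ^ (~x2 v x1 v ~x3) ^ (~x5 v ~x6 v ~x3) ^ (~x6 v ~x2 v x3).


A Horn clause has at most one positive literal.
Clause 1: 1 positive lit(s) -> Horn
Clause 2: 1 positive lit(s) -> Horn
Clause 3: 3 positive lit(s) -> not Horn
Clause 4: 1 positive lit(s) -> Horn
Clause 5: 0 positive lit(s) -> Horn
Clause 6: 1 positive lit(s) -> Horn
Total Horn clauses = 5.

5


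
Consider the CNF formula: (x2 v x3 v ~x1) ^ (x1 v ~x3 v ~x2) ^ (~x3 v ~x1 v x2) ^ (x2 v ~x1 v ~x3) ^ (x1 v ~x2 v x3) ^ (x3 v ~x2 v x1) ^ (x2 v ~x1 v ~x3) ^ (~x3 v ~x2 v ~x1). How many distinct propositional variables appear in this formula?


Identify each distinct variable in the formula.
Variables found: x1, x2, x3.
Total distinct variables = 3.

3


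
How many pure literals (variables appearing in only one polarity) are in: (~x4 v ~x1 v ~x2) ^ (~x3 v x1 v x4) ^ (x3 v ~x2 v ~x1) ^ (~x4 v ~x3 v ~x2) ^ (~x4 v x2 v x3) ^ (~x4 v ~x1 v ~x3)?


A pure literal appears in only one polarity across all clauses.
No pure literals found.
Count = 0.

0


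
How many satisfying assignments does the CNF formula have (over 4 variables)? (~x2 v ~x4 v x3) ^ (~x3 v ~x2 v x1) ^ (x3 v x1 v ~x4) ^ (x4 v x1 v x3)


Enumerate all 16 truth assignments over 4 variables.
Test each against every clause.
Satisfying assignments found: 9.

9


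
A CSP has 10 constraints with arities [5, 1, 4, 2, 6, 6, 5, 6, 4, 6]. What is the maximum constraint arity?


The arities are: 5, 1, 4, 2, 6, 6, 5, 6, 4, 6.
Scan for the maximum value.
Maximum arity = 6.

6


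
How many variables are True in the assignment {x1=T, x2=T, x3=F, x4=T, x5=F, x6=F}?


The weight is the number of variables assigned True.
True variables: x1, x2, x4.
Weight = 3.

3


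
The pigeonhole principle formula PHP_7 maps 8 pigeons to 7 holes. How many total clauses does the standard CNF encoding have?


The PHP encoding has two parts:
1) At-least-one-hole clauses: 8 (one per pigeon, each with 7 literals).
2) At-most-one-pigeon-per-hole clauses: 7 holes * C(8,2) = 7 * 28 = 196.
Total clauses = 8 + 196 = 204.

204


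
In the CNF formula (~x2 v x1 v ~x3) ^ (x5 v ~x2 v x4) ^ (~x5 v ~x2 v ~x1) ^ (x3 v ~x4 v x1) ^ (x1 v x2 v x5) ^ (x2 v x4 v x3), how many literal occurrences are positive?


Scan each clause for unnegated literals.
Clause 1: 1 positive; Clause 2: 2 positive; Clause 3: 0 positive; Clause 4: 2 positive; Clause 5: 3 positive; Clause 6: 3 positive.
Total positive literal occurrences = 11.

11


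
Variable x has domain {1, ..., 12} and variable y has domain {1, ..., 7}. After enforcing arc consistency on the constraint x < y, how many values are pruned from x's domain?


For the constraint x < y, x needs a supporting value in y's domain.
x can be at most 6 (one less than y's maximum).
Valid x values from domain: 6 out of 12.
Pruned = 12 - 6 = 6.

6


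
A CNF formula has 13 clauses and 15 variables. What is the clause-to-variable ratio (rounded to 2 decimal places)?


Clause-to-variable ratio = clauses / variables.
13 / 15 = 0.87.

0.87


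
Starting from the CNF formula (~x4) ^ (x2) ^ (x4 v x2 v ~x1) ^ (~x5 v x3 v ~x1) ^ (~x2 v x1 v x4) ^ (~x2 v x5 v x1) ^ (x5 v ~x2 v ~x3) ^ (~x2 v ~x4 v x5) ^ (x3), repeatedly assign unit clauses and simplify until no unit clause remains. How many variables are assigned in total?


Unit propagation repeatedly assigns the literal in any unit clause, then simplifies.
Assignments in order: x4 = F, x2 = T, x1 = T, x3 = T, x5 = T.
No further unit clauses remain.
Total variables assigned = 5.

5


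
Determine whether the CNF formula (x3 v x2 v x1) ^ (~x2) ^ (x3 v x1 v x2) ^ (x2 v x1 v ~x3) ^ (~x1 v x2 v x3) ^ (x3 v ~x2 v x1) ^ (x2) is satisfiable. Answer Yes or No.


Check all 8 possible truth assignments.
Number of satisfying assignments found: 0.
The formula is unsatisfiable.

No


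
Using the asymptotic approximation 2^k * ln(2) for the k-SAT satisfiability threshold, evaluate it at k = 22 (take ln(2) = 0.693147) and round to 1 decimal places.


Using the asymptotic formula: threshold ~ 2^k * ln(2).
2^22 = 4194304.
4194304 * 0.693147 = 2907269.2.

2907269.2


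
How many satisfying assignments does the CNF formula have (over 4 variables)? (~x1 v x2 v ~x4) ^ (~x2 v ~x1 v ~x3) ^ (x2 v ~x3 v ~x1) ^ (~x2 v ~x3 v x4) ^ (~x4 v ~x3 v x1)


Enumerate all 16 truth assignments over 4 variables.
Test each against every clause.
Satisfying assignments found: 8.

8


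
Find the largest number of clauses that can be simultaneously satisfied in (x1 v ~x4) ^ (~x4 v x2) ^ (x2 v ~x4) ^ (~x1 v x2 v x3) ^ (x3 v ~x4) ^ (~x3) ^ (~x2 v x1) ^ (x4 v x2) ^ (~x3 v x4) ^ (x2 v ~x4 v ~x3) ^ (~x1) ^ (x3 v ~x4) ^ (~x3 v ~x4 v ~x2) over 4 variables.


Enumerate all 16 truth assignments.
For each, count how many of the 13 clauses are satisfied.
The formula is not fully satisfiable, so the maximum is below 13.
Maximum simultaneously satisfiable clauses = 12.

12


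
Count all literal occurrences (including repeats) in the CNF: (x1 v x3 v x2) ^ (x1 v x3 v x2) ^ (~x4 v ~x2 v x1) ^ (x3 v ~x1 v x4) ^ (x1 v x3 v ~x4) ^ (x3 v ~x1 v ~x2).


Clause lengths: 3, 3, 3, 3, 3, 3.
Sum = 3 + 3 + 3 + 3 + 3 + 3 = 18.

18


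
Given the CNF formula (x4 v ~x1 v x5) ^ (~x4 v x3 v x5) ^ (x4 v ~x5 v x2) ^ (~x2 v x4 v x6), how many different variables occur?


Identify each distinct variable in the formula.
Variables found: x1, x2, x3, x4, x5, x6.
Total distinct variables = 6.

6


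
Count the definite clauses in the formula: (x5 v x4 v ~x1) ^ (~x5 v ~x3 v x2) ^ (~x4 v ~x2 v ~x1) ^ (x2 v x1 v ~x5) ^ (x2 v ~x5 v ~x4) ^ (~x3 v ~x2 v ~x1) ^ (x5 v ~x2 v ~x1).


A definite clause has exactly one positive literal.
Clause 1: 2 positive -> not definite
Clause 2: 1 positive -> definite
Clause 3: 0 positive -> not definite
Clause 4: 2 positive -> not definite
Clause 5: 1 positive -> definite
Clause 6: 0 positive -> not definite
Clause 7: 1 positive -> definite
Definite clause count = 3.

3


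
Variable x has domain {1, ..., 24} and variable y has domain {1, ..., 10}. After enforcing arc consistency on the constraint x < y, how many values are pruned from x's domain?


For the constraint x < y, x needs a supporting value in y's domain.
x can be at most 9 (one less than y's maximum).
Valid x values from domain: 9 out of 24.
Pruned = 24 - 9 = 15.

15
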